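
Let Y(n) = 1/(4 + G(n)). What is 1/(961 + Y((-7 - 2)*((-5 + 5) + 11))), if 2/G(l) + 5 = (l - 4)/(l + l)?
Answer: 3152/3029959 ≈ 0.0010403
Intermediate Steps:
G(l) = 2/(-5 + (-4 + l)/(2*l)) (G(l) = 2/(-5 + (l - 4)/(l + l)) = 2/(-5 + (-4 + l)/((2*l))) = 2/(-5 + (-4 + l)*(1/(2*l))) = 2/(-5 + (-4 + l)/(2*l)))
Y(n) = 1/(4 - 4*n/(4 + 9*n))
1/(961 + Y((-7 - 2)*((-5 + 5) + 11))) = 1/(961 + (4 + 9*((-7 - 2)*((-5 + 5) + 11)))/(16*(1 + 2*((-7 - 2)*((-5 + 5) + 11))))) = 1/(961 + (4 + 9*(-9*(0 + 11)))/(16*(1 + 2*(-9*(0 + 11))))) = 1/(961 + (4 + 9*(-9*11))/(16*(1 + 2*(-9*11)))) = 1/(961 + (4 + 9*(-99))/(16*(1 + 2*(-99)))) = 1/(961 + (4 - 891)/(16*(1 - 198))) = 1/(961 + (1/16)*(-887)/(-197)) = 1/(961 + (1/16)*(-1/197)*(-887)) = 1/(961 + 887/3152) = 1/(3029959/3152) = 3152/3029959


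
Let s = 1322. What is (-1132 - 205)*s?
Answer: -1767514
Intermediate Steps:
(-1132 - 205)*s = (-1132 - 205)*1322 = -1337*1322 = -1767514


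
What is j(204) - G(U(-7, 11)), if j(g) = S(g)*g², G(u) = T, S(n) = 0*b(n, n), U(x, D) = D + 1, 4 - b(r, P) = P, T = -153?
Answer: 153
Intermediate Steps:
b(r, P) = 4 - P
U(x, D) = 1 + D
S(n) = 0 (S(n) = 0*(4 - n) = 0)
G(u) = -153
j(g) = 0 (j(g) = 0*g² = 0)
j(204) - G(U(-7, 11)) = 0 - 1*(-153) = 0 + 153 = 153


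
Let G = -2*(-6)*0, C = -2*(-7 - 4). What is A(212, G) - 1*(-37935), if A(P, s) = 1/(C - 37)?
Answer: 569024/15 ≈ 37935.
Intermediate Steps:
C = 22 (C = -2*(-11) = 22)
G = 0 (G = 12*0 = 0)
A(P, s) = -1/15 (A(P, s) = 1/(22 - 37) = 1/(-15) = -1/15)
A(212, G) - 1*(-37935) = -1/15 - 1*(-37935) = -1/15 + 37935 = 569024/15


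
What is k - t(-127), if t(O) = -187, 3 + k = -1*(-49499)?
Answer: 49683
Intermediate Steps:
k = 49496 (k = -3 - 1*(-49499) = -3 + 49499 = 49496)
k - t(-127) = 49496 - 1*(-187) = 49496 + 187 = 49683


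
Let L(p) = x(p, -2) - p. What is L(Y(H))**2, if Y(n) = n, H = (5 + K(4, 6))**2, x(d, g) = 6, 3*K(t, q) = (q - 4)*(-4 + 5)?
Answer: 55225/81 ≈ 681.79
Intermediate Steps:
K(t, q) = -4/3 + q/3 (K(t, q) = ((q - 4)*(-4 + 5))/3 = ((-4 + q)*1)/3 = (-4 + q)/3 = -4/3 + q/3)
H = 289/9 (H = (5 + (-4/3 + (1/3)*6))**2 = (5 + (-4/3 + 2))**2 = (5 + 2/3)**2 = (17/3)**2 = 289/9 ≈ 32.111)
L(p) = 6 - p
L(Y(H))**2 = (6 - 1*289/9)**2 = (6 - 289/9)**2 = (-235/9)**2 = 55225/81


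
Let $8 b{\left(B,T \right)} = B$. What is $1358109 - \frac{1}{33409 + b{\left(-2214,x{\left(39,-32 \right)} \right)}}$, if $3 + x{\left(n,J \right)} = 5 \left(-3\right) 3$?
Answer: $\frac{179988827657}{132529} \approx 1.3581 \cdot 10^{6}$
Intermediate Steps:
$x{\left(n,J \right)} = -48$ ($x{\left(n,J \right)} = -3 + 5 \left(-3\right) 3 = -3 - 45 = -48$)
$b{\left(B,T \right)} = \frac{B}{8}$
$1358109 - \frac{1}{33409 + b{\left(-2214,x{\left(39,-32 \right)} \right)}} = 1358109 - \frac{1}{33409 + \frac{1}{8} \left(-2214\right)} = 1358109 - \frac{1}{33409 - \frac{1107}{4}} = 1358109 - \frac{1}{\frac{132529}{4}} = 1358109 - \frac{4}{132529} = \frac{179988827657}{132529}$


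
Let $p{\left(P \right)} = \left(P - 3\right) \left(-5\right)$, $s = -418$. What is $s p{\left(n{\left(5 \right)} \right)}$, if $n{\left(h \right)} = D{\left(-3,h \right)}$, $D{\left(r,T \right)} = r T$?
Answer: $-37620$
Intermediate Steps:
$D{\left(r,T \right)} = T r$
$n{\left(h \right)} = - 3 h$ ($n{\left(h \right)} = h \left(-3\right) = - 3 h$)
$p{\left(P \right)} = 15 - 5 P$ ($p{\left(P \right)} = \left(-3 + P\right) \left(-5\right) = 15 - 5 P$)
$s p{\left(n{\left(5 \right)} \right)} = - 418 \left(15 - 5 \left(\left(-3\right) 5\right)\right) = - 418 \left(15 - -75\right) = - 418 \left(15 + 75\right) = \left(-418\right) 90 = -37620$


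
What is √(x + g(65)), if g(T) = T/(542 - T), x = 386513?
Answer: √9771438598/159 ≈ 621.70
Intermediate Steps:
√(x + g(65)) = √(386513 - 1*65/(-542 + 65)) = √(386513 - 1*65/(-477)) = √(386513 - 1*65*(-1/477)) = √(386513 + 65/477) = √(184366766/477) = √9771438598/159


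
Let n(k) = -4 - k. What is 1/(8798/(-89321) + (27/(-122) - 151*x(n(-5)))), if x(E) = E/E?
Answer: -10897162/1648956485 ≈ -0.0066085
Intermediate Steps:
x(E) = 1
1/(8798/(-89321) + (27/(-122) - 151*x(n(-5)))) = 1/(8798/(-89321) + (27/(-122) - 151*1)) = 1/(8798*(-1/89321) + (27*(-1/122) - 151)) = 1/(-8798/89321 + (-27/122 - 151)) = 1/(-8798/89321 - 18449/122) = 1/(-1648956485/10897162) = -10897162/1648956485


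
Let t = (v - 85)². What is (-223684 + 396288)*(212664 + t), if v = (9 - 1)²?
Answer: 36782775420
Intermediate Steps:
v = 64 (v = 8² = 64)
t = 441 (t = (64 - 85)² = (-21)² = 441)
(-223684 + 396288)*(212664 + t) = (-223684 + 396288)*(212664 + 441) = 172604*213105 = 36782775420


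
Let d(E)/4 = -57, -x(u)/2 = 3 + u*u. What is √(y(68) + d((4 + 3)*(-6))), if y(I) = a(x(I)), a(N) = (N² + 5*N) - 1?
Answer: √85590017 ≈ 9251.5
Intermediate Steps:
x(u) = -6 - 2*u² (x(u) = -2*(3 + u*u) = -2*(3 + u²) = -6 - 2*u²)
a(N) = -1 + N² + 5*N
d(E) = -228 (d(E) = 4*(-57) = -228)
y(I) = -31 + (-6 - 2*I²)² - 10*I² (y(I) = -1 + (-6 - 2*I²)² + 5*(-6 - 2*I²) = -1 + (-6 - 2*I²)² + (-30 - 10*I²) = -31 + (-6 - 2*I²)² - 10*I²)
√(y(68) + d((4 + 3)*(-6))) = √((5 + 4*68⁴ + 14*68²) - 228) = √((5 + 4*21381376 + 14*4624) - 228) = √((5 + 85525504 + 64736) - 228) = √(85590245 - 228) = √85590017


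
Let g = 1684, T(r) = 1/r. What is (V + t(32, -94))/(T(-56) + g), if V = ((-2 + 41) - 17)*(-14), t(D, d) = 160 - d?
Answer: -3024/94303 ≈ -0.032067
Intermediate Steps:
V = -308 (V = (39 - 17)*(-14) = 22*(-14) = -308)
(V + t(32, -94))/(T(-56) + g) = (-308 + (160 - 1*(-94)))/(1/(-56) + 1684) = (-308 + (160 + 94))/(-1/56 + 1684) = (-308 + 254)/(94303/56) = -54*56/94303 = -3024/94303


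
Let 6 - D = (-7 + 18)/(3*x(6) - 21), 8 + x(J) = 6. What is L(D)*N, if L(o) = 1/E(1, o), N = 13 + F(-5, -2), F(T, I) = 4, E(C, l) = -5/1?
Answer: -17/5 ≈ -3.4000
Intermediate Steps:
x(J) = -2 (x(J) = -8 + 6 = -2)
E(C, l) = -5 (E(C, l) = -5*1 = -5)
N = 17 (N = 13 + 4 = 17)
D = 173/27 (D = 6 - (-7 + 18)/(3*(-2) - 21) = 6 - 11/(-6 - 21) = 6 - 11/(-27) = 6 - 11*(-1)/27 = 6 - 1*(-11/27) = 6 + 11/27 = 173/27 ≈ 6.4074)
L(o) = -⅕ (L(o) = 1/(-5) = -⅕)
L(D)*N = -⅕*17 = -17/5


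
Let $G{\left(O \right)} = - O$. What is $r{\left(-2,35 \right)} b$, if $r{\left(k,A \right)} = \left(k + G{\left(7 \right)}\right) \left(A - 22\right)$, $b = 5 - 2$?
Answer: $-351$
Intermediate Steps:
$b = 3$ ($b = 5 - 2 = 3$)
$r{\left(k,A \right)} = \left(-22 + A\right) \left(-7 + k\right)$ ($r{\left(k,A \right)} = \left(k - 7\right) \left(A - 22\right) = \left(k - 7\right) \left(-22 + A\right) = \left(-7 + k\right) \left(-22 + A\right) = \left(-22 + A\right) \left(-7 + k\right)$)
$r{\left(-2,35 \right)} b = \left(154 - -44 - 245 + 35 \left(-2\right)\right) 3 = \left(154 + 44 - 245 - 70\right) 3 = \left(-117\right) 3 = -351$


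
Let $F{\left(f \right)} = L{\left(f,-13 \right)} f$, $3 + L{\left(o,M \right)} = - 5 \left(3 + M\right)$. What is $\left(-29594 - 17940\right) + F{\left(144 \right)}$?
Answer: $-40766$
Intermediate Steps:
$L{\left(o,M \right)} = -18 - 5 M$ ($L{\left(o,M \right)} = -3 - 5 \left(3 + M\right) = -3 - \left(15 + 5 M\right) = -18 - 5 M$)
$F{\left(f \right)} = 47 f$ ($F{\left(f \right)} = \left(-18 - -65\right) f = \left(-18 + 65\right) f = 47 f$)
$\left(-29594 - 17940\right) + F{\left(144 \right)} = \left(-29594 - 17940\right) + 47 \cdot 144 = -47534 + 6768 = -40766$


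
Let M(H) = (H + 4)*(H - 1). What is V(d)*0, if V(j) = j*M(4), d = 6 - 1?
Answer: 0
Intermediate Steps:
d = 5
M(H) = (-1 + H)*(4 + H) (M(H) = (4 + H)*(-1 + H) = (-1 + H)*(4 + H))
V(j) = 24*j (V(j) = j*(-4 + 4² + 3*4) = j*(-4 + 16 + 12) = j*24 = 24*j)
V(d)*0 = (24*5)*0 = 120*0 = 0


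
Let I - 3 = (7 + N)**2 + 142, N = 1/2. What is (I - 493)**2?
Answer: 1361889/16 ≈ 85118.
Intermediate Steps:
N = 1/2 ≈ 0.50000
I = 805/4 (I = 3 + ((7 + 1/2)**2 + 142) = 3 + ((15/2)**2 + 142) = 3 + (225/4 + 142) = 3 + 793/4 = 805/4 ≈ 201.25)
(I - 493)**2 = (805/4 - 493)**2 = (-1167/4)**2 = 1361889/16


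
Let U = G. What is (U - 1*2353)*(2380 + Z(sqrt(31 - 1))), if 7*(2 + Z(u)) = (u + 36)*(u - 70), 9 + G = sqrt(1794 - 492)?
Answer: -2*(2362 - sqrt(1302))*(7078 - 17*sqrt(30))/7 ≈ -4.6418e+6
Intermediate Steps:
G = -9 + sqrt(1302) (G = -9 + sqrt(1794 - 492) = -9 + sqrt(1302) ≈ 27.083)
U = -9 + sqrt(1302) ≈ 27.083
Z(u) = -2 + (-70 + u)*(36 + u)/7 (Z(u) = -2 + ((u + 36)*(u - 70))/7 = -2 + ((36 + u)*(-70 + u))/7 = -2 + ((-70 + u)*(36 + u))/7 = -2 + (-70 + u)*(36 + u)/7)
(U - 1*2353)*(2380 + Z(sqrt(31 - 1))) = ((-9 + sqrt(1302)) - 1*2353)*(2380 + (-362 - 34*sqrt(31 - 1)/7 + (sqrt(31 - 1))**2/7)) = ((-9 + sqrt(1302)) - 2353)*(2380 + (-362 - 34*sqrt(30)/7 + (sqrt(30))**2/7)) = (-2362 + sqrt(1302))*(2380 + (-362 - 34*sqrt(30)/7 + (1/7)*30)) = (-2362 + sqrt(1302))*(2380 + (-362 - 34*sqrt(30)/7 + 30/7)) = (-2362 + sqrt(1302))*(2380 + (-2504/7 - 34*sqrt(30)/7)) = (-2362 + sqrt(1302))*(14156/7 - 34*sqrt(30)/7)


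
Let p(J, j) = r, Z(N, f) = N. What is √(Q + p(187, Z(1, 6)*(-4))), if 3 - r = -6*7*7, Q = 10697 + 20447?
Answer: √31441 ≈ 177.32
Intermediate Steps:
Q = 31144
r = 297 (r = 3 - (-6*7)*7 = 3 - (-42)*7 = 3 - 1*(-294) = 3 + 294 = 297)
p(J, j) = 297
√(Q + p(187, Z(1, 6)*(-4))) = √(31144 + 297) = √31441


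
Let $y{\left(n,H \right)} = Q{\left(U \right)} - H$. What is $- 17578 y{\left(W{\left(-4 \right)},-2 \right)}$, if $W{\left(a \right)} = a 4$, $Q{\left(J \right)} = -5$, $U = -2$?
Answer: $52734$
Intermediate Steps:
$W{\left(a \right)} = 4 a$
$y{\left(n,H \right)} = -5 - H$
$- 17578 y{\left(W{\left(-4 \right)},-2 \right)} = - 17578 \left(-5 - -2\right) = - 17578 \left(-5 + 2\right) = \left(-17578\right) \left(-3\right) = 52734$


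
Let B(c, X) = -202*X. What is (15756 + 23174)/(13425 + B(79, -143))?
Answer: 38930/42311 ≈ 0.92009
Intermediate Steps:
(15756 + 23174)/(13425 + B(79, -143)) = (15756 + 23174)/(13425 - 202*(-143)) = 38930/(13425 + 28886) = 38930/42311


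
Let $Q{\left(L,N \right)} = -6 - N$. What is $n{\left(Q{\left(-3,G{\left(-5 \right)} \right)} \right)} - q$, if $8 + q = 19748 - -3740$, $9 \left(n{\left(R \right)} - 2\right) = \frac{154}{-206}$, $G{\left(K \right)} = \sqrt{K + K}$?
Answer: $- \frac{21764183}{927} \approx -23478.0$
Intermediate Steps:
$G{\left(K \right)} = \sqrt{2} \sqrt{K}$ ($G{\left(K \right)} = \sqrt{2 K} = \sqrt{2} \sqrt{K}$)
$n{\left(R \right)} = \frac{1777}{927}$ ($n{\left(R \right)} = 2 + \frac{154 \frac{1}{-206}}{9} = 2 + \frac{154 \left(- \frac{1}{206}\right)}{9} = 2 + \frac{1}{9} \left(- \frac{77}{103}\right) = 2 - \frac{77}{927} = \frac{1777}{927}$)
$q = 23480$ ($q = -8 + \left(19748 - -3740\right) = -8 + \left(19748 + 3740\right) = -8 + 23488 = 23480$)
$n{\left(Q{\left(-3,G{\left(-5 \right)} \right)} \right)} - q = \frac{1777}{927} - 23480 = - \frac{21764183}{927}$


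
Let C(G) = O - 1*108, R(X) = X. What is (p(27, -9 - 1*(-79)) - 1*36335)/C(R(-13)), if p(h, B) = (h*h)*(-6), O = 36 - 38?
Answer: 40709/110 ≈ 370.08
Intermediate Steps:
O = -2
p(h, B) = -6*h² (p(h, B) = h²*(-6) = -6*h²)
C(G) = -110 (C(G) = -2 - 1*108 = -2 - 108 = -110)
(p(27, -9 - 1*(-79)) - 1*36335)/C(R(-13)) = (-6*27² - 1*36335)/(-110) = (-6*729 - 36335)*(-1/110) = (-4374 - 36335)*(-1/110) = -40709*(-1/110) = 40709/110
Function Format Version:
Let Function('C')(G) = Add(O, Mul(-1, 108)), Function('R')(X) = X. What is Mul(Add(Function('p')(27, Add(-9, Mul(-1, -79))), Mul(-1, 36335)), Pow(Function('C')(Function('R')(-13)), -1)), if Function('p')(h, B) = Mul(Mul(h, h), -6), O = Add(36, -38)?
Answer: Rational(40709, 110) ≈ 370.08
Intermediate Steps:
O = -2
Function('p')(h, B) = Mul(-6, Pow(h, 2)) (Function('p')(h, B) = Mul(Pow(h, 2), -6) = Mul(-6, Pow(h, 2)))
Function('C')(G) = -110 (Function('C')(G) = Add(-2, Mul(-1, 108)) = Add(-2, -108) = -110)
Mul(Add(Function('p')(27, Add(-9, Mul(-1, -79))), Mul(-1, 36335)), Pow(Function('C')(Function('R')(-13)), -1)) = Mul(Add(Mul(-6, Pow(27, 2)), Mul(-1, 36335)), Pow(-110, -1)) = Mul(Add(Mul(-6, 729), -36335), Rational(-1, 110)) = Mul(Add(-4374, -36335), Rational(-1, 110)) = Mul(-40709, Rational(-1, 110)) = Rational(40709, 110)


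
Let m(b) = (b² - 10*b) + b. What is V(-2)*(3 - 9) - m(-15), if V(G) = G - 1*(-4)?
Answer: -372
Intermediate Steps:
V(G) = 4 + G (V(G) = G + 4 = 4 + G)
m(b) = b² - 9*b
V(-2)*(3 - 9) - m(-15) = (4 - 2)*(3 - 9) - (-15)*(-9 - 15) = 2*(-6) - (-15)*(-24) = -12 - 1*360 = -12 - 360 = -372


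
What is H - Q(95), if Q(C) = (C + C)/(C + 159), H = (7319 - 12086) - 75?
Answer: -615029/127 ≈ -4842.8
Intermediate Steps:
H = -4842 (H = -4767 - 75 = -4842)
Q(C) = 2*C/(159 + C) (Q(C) = (2*C)/(159 + C) = 2*C/(159 + C))
H - Q(95) = -4842 - 2*95/(159 + 95) = -4842 - 2*95/254 = -4842 - 1*95/127 = -4842 - 95/127 = -615029/127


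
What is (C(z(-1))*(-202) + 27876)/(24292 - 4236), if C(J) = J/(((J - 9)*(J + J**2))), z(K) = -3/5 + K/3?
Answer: 2099487/1494172 ≈ 1.4051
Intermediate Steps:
z(K) = -3/5 + K/3 (z(K) = -3*1/5 + K*(1/3) = -3/5 + K/3)
C(J) = J/((-9 + J)*(J + J**2)) (C(J) = J/(((-9 + J)*(J + J**2))) = J*(1/((-9 + J)*(J + J**2))) = J/((-9 + J)*(J + J**2)))
(C(z(-1))*(-202) + 27876)/(24292 - 4236) = (-202/(-9 + (-3/5 + (1/3)*(-1))**2 - 8*(-3/5 + (1/3)*(-1))) + 27876)/(24292 - 4236) = (-202/(-9 + (-3/5 - 1/3)**2 - 8*(-3/5 - 1/3)) + 27876)/20056 = (-202/(-9 + (-14/15)**2 - 8*(-14/15)) + 27876)*(1/20056) = (-202/(-9 + 196/225 + 112/15) + 27876)*(1/20056) = (-202/(-149/225) + 27876)*(1/20056) = (-225/149*(-202) + 27876)*(1/20056) = (45450/149 + 27876)*(1/20056) = (4198974/149)*(1/20056) = 2099487/1494172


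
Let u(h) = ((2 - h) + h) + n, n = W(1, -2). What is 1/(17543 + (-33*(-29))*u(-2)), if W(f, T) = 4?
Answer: 1/23285 ≈ 4.2946e-5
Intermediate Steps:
n = 4
u(h) = 6 (u(h) = ((2 - h) + h) + 4 = 2 + 4 = 6)
1/(17543 + (-33*(-29))*u(-2)) = 1/(17543 - 33*(-29)*6) = 1/(17543 + 957*6) = 1/(17543 + 5742) = 1/23285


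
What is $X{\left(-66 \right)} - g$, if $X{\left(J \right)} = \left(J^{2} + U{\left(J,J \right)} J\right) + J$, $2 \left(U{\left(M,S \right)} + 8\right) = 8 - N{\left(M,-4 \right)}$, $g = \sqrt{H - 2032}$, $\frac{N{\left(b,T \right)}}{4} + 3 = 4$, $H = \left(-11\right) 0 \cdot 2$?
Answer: $4686 - 4 i \sqrt{127} \approx 4686.0 - 45.078 i$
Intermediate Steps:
$H = 0$ ($H = 0 \cdot 2 = 0$)
$N{\left(b,T \right)} = 4$ ($N{\left(b,T \right)} = -12 + 4 \cdot 4 = -12 + 16 = 4$)
$g = 4 i \sqrt{127}$ ($g = \sqrt{0 - 2032} = \sqrt{-2032} = 4 i \sqrt{127} \approx 45.078 i$)
$U{\left(M,S \right)} = -6$ ($U{\left(M,S \right)} = -8 + \frac{8 - 4}{2} = -8 + \frac{1}{2} \cdot 4 = -8 + 2 = -6$)
$X{\left(J \right)} = J^{2} - 5 J$ ($X{\left(J \right)} = \left(J^{2} - 6 J\right) + J = J^{2} - 5 J$)
$X{\left(-66 \right)} - g = - 66 \left(-5 - 66\right) - 4 i \sqrt{127} = \left(-66\right) \left(-71\right) - 4 i \sqrt{127} = 4686 - 4 i \sqrt{127}$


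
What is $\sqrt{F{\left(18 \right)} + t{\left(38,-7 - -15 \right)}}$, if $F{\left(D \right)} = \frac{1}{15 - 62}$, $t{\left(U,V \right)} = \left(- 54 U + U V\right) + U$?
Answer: $\frac{i \sqrt{3777437}}{47} \approx 41.352 i$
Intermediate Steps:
$t{\left(U,V \right)} = - 53 U + U V$
$F{\left(D \right)} = - \frac{1}{47}$ ($F{\left(D \right)} = \frac{1}{-47} = - \frac{1}{47}$)
$\sqrt{F{\left(18 \right)} + t{\left(38,-7 - -15 \right)}} = \sqrt{- \frac{1}{47} + 38 \left(-53 - -8\right)} = \sqrt{- \frac{1}{47} + 38 \left(-53 + \left(-7 + 15\right)\right)} = \sqrt{- \frac{1}{47} + 38 \left(-53 + 8\right)} = \sqrt{- \frac{1}{47} + 38 \left(-45\right)} = \sqrt{- \frac{1}{47} - 1710} = \sqrt{- \frac{80371}{47}} = \frac{i \sqrt{3777437}}{47}$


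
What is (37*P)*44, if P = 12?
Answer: 19536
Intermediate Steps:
(37*P)*44 = (37*12)*44 = 444*44 = 19536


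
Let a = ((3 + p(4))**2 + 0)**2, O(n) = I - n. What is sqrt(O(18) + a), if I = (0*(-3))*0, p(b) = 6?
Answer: 3*sqrt(727) ≈ 80.889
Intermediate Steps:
I = 0 (I = 0*0 = 0)
O(n) = -n (O(n) = 0 - n = -n)
a = 6561 (a = ((3 + 6)**2 + 0)**2 = (9**2 + 0)**2 = (81 + 0)**2 = 81**2 = 6561)
sqrt(O(18) + a) = sqrt(-1*18 + 6561) = sqrt(-18 + 6561) = sqrt(6543) = 3*sqrt(727)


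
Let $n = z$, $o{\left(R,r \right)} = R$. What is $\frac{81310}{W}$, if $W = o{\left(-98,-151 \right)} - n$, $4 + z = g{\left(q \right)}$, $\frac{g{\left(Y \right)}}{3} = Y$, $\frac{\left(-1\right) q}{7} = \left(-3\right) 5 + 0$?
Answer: $- \frac{81310}{409} \approx -198.8$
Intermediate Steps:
$q = 105$ ($q = - 7 \left(\left(-3\right) 5 + 0\right) = - 7 \left(-15 + 0\right) = \left(-7\right) \left(-15\right) = 105$)
$g{\left(Y \right)} = 3 Y$
$z = 311$ ($z = -4 + 3 \cdot 105 = -4 + 315 = 311$)
$n = 311$
$W = -409$ ($W = -98 - 311 = -409$)
$\frac{81310}{W} = \frac{81310}{-409} = 81310 \left(- \frac{1}{409}\right) = - \frac{81310}{409}$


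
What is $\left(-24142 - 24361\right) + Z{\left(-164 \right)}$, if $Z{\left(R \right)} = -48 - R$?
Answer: $-48387$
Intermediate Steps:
$\left(-24142 - 24361\right) + Z{\left(-164 \right)} = \left(-24142 - 24361\right) - -116 = -48503 + \left(-48 + 164\right) = -48503 + 116 = -48387$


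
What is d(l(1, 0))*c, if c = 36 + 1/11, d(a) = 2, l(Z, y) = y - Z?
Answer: 794/11 ≈ 72.182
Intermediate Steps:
c = 397/11 (c = 36 + 1/11 = 397/11 ≈ 36.091)
d(l(1, 0))*c = 2*(397/11) = 794/11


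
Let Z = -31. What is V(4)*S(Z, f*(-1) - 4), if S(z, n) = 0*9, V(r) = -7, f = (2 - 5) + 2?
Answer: 0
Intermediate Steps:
f = -1 (f = -3 + 2 = -1)
S(z, n) = 0
V(4)*S(Z, f*(-1) - 4) = -7*0 = 0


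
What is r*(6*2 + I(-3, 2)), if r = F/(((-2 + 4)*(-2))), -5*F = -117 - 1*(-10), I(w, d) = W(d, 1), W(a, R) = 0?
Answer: -321/5 ≈ -64.200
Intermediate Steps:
I(w, d) = 0
F = 107/5 (F = -(-117 - 1*(-10))/5 = -(-117 + 10)/5 = -⅕*(-107) = 107/5 ≈ 21.400)
r = -107/20 (r = 107/(5*(((-2 + 4)*(-2)))) = 107/(5*((2*(-2)))) = (107/5)/(-4) = (107/5)*(-¼) = -107/20 ≈ -5.3500)
r*(6*2 + I(-3, 2)) = -107*(6*2 + 0)/20 = -107*(12 + 0)/20 = -107/20*12 = -321/5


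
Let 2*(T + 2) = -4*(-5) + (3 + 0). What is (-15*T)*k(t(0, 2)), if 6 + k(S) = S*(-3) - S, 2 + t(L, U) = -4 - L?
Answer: -2565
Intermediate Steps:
t(L, U) = -6 - L (t(L, U) = -2 + (-4 - L) = -6 - L)
T = 19/2 (T = -2 + (-4*(-5) + (3 + 0))/2 = -2 + (20 + 3)/2 = -2 + (1/2)*23 = -2 + 23/2 = 19/2 ≈ 9.5000)
k(S) = -6 - 4*S (k(S) = -6 + (S*(-3) - S) = -6 + (-3*S - S) = -6 - 4*S)
(-15*T)*k(t(0, 2)) = (-15*19/2)*(-6 - 4*(-6 - 1*0)) = -285*(-6 - 4*(-6 + 0))/2 = -285*(-6 - 4*(-6))/2 = -285*(-6 + 24)/2 = -285/2*18 = -2565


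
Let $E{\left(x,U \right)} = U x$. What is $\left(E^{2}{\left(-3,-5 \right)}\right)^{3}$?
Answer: $11390625$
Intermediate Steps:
$\left(E^{2}{\left(-3,-5 \right)}\right)^{3} = \left(\left(\left(-5\right) \left(-3\right)\right)^{2}\right)^{3} = \left(15^{2}\right)^{3} = 225^{3} = 11390625$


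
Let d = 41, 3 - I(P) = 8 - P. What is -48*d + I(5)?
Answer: -1968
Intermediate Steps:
I(P) = -5 + P (I(P) = 3 - (8 - P) = 3 + (-8 + P) = -5 + P)
-48*d + I(5) = -48*41 + (-5 + 5) = -1968 + 0 = -1968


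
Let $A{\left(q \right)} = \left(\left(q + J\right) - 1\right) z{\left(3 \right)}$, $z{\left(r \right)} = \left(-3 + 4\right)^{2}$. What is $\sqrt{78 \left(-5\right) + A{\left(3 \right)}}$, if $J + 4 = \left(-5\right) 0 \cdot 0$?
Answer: $14 i \sqrt{2} \approx 19.799 i$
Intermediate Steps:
$J = -4$ ($J = -4 + \left(-5\right) 0 \cdot 0 = -4 + 0 \cdot 0 = -4 + 0 = -4$)
$z{\left(r \right)} = 1$ ($z{\left(r \right)} = 1^{2} = 1$)
$A{\left(q \right)} = -5 + q$ ($A{\left(q \right)} = \left(\left(q - 4\right) - 1\right) 1 = \left(\left(-4 + q\right) - 1\right) 1 = \left(-5 + q\right) 1 = -5 + q$)
$\sqrt{78 \left(-5\right) + A{\left(3 \right)}} = \sqrt{78 \left(-5\right) + \left(-5 + 3\right)} = \sqrt{-390 - 2} = \sqrt{-392} = 14 i \sqrt{2}$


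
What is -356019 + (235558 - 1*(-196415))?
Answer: 75954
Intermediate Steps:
-356019 + (235558 - 1*(-196415)) = -356019 + (235558 + 196415) = -356019 + 431973 = 75954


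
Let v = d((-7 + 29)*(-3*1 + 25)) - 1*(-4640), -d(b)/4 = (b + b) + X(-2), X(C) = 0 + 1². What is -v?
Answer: -764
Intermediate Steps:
X(C) = 1 (X(C) = 0 + 1 = 1)
d(b) = -4 - 8*b (d(b) = -4*((b + b) + 1) = -4*(2*b + 1) = -4*(1 + 2*b) = -4 - 8*b)
v = 764 (v = (-4 - 8*(-7 + 29)*(-3*1 + 25)) - 1*(-4640) = (-4 - 176*(-3 + 25)) + 4640 = (-4 - 176*22) + 4640 = (-4 - 8*484) + 4640 = (-4 - 3872) + 4640 = -3876 + 4640 = 764)
-v = -1*764 = -764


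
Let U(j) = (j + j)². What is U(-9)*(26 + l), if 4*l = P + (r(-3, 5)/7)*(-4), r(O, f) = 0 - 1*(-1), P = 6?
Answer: 62046/7 ≈ 8863.7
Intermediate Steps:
U(j) = 4*j² (U(j) = (2*j)² = 4*j²)
r(O, f) = 1 (r(O, f) = 0 + 1 = 1)
l = 19/14 (l = (6 + (1/7)*(-4))/4 = (6 + (1*(⅐))*(-4))/4 = (6 + (⅐)*(-4))/4 = (6 - 4/7)/4 = (¼)*(38/7) = 19/14 ≈ 1.3571)
U(-9)*(26 + l) = (4*(-9)²)*(26 + 19/14) = (4*81)*(383/14) = 324*(383/14) = 62046/7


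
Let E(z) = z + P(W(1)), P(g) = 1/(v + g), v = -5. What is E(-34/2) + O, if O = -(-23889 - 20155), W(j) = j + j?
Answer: 132080/3 ≈ 44027.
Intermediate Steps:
W(j) = 2*j
P(g) = 1/(-5 + g)
O = 44044 (O = -1*(-44044) = 44044)
E(z) = -⅓ + z (E(z) = z + 1/(-5 + 2*1) = z + 1/(-5 + 2) = z + 1/(-3) = z - ⅓ = -⅓ + z)
E(-34/2) + O = (-⅓ - 34/2) + 44044 = (-⅓ - 34*½) + 44044 = (-⅓ - 17) + 44044 = -52/3 + 44044 = 132080/3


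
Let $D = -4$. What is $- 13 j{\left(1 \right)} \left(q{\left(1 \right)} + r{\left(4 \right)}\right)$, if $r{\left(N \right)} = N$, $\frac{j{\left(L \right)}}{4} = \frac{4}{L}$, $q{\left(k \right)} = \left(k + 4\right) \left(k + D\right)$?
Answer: $2288$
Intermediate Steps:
$q{\left(k \right)} = \left(-4 + k\right) \left(4 + k\right)$ ($q{\left(k \right)} = \left(k + 4\right) \left(k - 4\right) = \left(4 + k\right) \left(-4 + k\right) = \left(-4 + k\right) \left(4 + k\right)$)
$j{\left(L \right)} = \frac{16}{L}$ ($j{\left(L \right)} = 4 \frac{4}{L} = \frac{16}{L}$)
$- 13 j{\left(1 \right)} \left(q{\left(1 \right)} + r{\left(4 \right)}\right) = - 13 \cdot \frac{16}{1} \left(\left(-16 + 1^{2}\right) + 4\right) = - 13 \cdot 16 \cdot 1 \left(\left(-16 + 1\right) + 4\right) = - 13 \cdot 16 \left(-15 + 4\right) = - 13 \cdot 16 \left(-11\right) = \left(-13\right) \left(-176\right) = 2288$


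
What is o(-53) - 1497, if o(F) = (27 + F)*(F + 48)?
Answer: -1367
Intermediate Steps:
o(F) = (27 + F)*(48 + F)
o(-53) - 1497 = (1296 + (-53)² + 75*(-53)) - 1497 = (1296 + 2809 - 3975) - 1497 = 130 - 1497 = -1367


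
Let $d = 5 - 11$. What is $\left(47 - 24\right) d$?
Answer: $-138$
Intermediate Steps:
$d = -6$
$\left(47 - 24\right) d = \left(47 - 24\right) \left(-6\right) = 23 \left(-6\right) = -138$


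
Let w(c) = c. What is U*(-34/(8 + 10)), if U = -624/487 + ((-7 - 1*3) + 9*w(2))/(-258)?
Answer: 1401548/565407 ≈ 2.4788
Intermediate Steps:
U = -82444/62823 (U = -624/487 + ((-7 - 1*3) + 9*2)/(-258) = -624*1/487 + ((-7 - 3) + 18)*(-1/258) = -624/487 + (-10 + 18)*(-1/258) = -624/487 + 8*(-1/258) = -624/487 - 4/129 = -82444/62823 ≈ -1.3123)
U*(-34/(8 + 10)) = -(-2803096)/(62823*(8 + 10)) = -(-2803096)/(62823*18) = -82444/62823*(-17/9) = 1401548/565407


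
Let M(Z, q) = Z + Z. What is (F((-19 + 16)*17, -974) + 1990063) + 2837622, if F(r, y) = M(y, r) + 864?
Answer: 4826601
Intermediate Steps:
M(Z, q) = 2*Z
F(r, y) = 864 + 2*y (F(r, y) = 2*y + 864 = 864 + 2*y)
(F((-19 + 16)*17, -974) + 1990063) + 2837622 = ((864 + 2*(-974)) + 1990063) + 2837622 = ((864 - 1948) + 1990063) + 2837622 = (-1084 + 1990063) + 2837622 = 1988979 + 2837622 = 4826601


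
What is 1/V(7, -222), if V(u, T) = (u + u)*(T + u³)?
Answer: 1/1694 ≈ 0.00059032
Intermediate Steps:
V(u, T) = 2*u*(T + u³) (V(u, T) = (2*u)*(T + u³) = 2*u*(T + u³))
1/V(7, -222) = 1/(2*7*(-222 + 7³)) = 1/(2*7*(-222 + 343)) = 1/(2*7*121) = 1/1694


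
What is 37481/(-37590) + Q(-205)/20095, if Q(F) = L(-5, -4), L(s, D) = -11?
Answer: -150718837/151074210 ≈ -0.99765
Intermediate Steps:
Q(F) = -11
37481/(-37590) + Q(-205)/20095 = 37481/(-37590) - 11/20095 = 37481*(-1/37590) - 11*1/20095 = -37481/37590 - 11/20095 = -150718837/151074210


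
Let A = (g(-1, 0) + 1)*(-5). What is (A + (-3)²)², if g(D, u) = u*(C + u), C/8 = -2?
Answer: 16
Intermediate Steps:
C = -16 (C = 8*(-2) = -16)
g(D, u) = u*(-16 + u)
A = -5 (A = (0*(-16 + 0) + 1)*(-5) = (0*(-16) + 1)*(-5) = (0 + 1)*(-5) = 1*(-5) = -5)
(A + (-3)²)² = (-5 + (-3)²)² = (-5 + 9)² = 4² = 16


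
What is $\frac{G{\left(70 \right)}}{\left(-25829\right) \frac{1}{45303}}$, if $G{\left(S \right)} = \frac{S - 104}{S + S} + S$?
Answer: $- \frac{221214549}{1808030} \approx -122.35$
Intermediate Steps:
$G{\left(S \right)} = S + \frac{-104 + S}{2 S}$ ($G{\left(S \right)} = \frac{-104 + S}{2 S} + S = S + \frac{-104 + S}{2 S}$)
$\frac{G{\left(70 \right)}}{\left(-25829\right) \frac{1}{45303}} = \frac{\frac{1}{2} + 70 - \frac{52}{70}}{\left(-25829\right) \frac{1}{45303}} = \frac{\frac{1}{2} + 70 - \frac{26}{35}}{\left(-25829\right) \frac{1}{45303}} = \frac{\frac{1}{2} + 70 - \frac{26}{35}}{- \frac{25829}{45303}} = \frac{4883}{70} \left(- \frac{45303}{25829}\right) = - \frac{221214549}{1808030}$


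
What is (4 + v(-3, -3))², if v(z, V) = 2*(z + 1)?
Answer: 0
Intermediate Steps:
v(z, V) = 2 + 2*z (v(z, V) = 2*(1 + z) = 2 + 2*z)
(4 + v(-3, -3))² = (4 + (2 + 2*(-3)))² = (4 + (2 - 6))² = (4 - 4)² = 0² = 0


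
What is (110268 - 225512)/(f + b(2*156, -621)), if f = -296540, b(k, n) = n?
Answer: 115244/297161 ≈ 0.38782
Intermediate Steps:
(110268 - 225512)/(f + b(2*156, -621)) = (110268 - 225512)/(-296540 - 621) = -115244/(-297161) = -115244*(-1/297161) = 115244/297161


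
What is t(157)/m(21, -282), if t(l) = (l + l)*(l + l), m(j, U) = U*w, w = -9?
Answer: 49298/1269 ≈ 38.848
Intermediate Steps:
m(j, U) = -9*U (m(j, U) = U*(-9) = -9*U)
t(l) = 4*l² (t(l) = (2*l)*(2*l) = 4*l²)
t(157)/m(21, -282) = (4*157²)/((-9*(-282))) = (4*24649)/2538 = 98596*(1/2538) = 49298/1269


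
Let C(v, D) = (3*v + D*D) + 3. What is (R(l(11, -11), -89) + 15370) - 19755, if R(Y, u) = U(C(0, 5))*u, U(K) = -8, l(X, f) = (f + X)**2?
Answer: -3673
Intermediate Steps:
l(X, f) = (X + f)**2
C(v, D) = 3 + D**2 + 3*v (C(v, D) = (3*v + D**2) + 3 = (D**2 + 3*v) + 3 = 3 + D**2 + 3*v)
R(Y, u) = -8*u
(R(l(11, -11), -89) + 15370) - 19755 = (-8*(-89) + 15370) - 19755 = (712 + 15370) - 19755 = 16082 - 19755 = -3673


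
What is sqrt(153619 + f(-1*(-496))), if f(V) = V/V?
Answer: 2*sqrt(38405) ≈ 391.94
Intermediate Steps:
f(V) = 1
sqrt(153619 + f(-1*(-496))) = sqrt(153619 + 1) = sqrt(153620) = 2*sqrt(38405)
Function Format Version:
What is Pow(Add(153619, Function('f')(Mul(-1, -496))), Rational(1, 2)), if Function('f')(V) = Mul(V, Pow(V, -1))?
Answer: Mul(2, Pow(38405, Rational(1, 2))) ≈ 391.94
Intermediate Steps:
Function('f')(V) = 1
Pow(Add(153619, Function('f')(Mul(-1, -496))), Rational(1, 2)) = Pow(Add(153619, 1), Rational(1, 2)) = Pow(153620, Rational(1, 2)) = Mul(2, Pow(38405, Rational(1, 2)))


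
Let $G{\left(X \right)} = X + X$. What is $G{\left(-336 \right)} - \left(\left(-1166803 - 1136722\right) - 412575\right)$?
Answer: $2715428$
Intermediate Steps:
$G{\left(X \right)} = 2 X$
$G{\left(-336 \right)} - \left(\left(-1166803 - 1136722\right) - 412575\right) = 2 \left(-336\right) - \left(\left(-1166803 - 1136722\right) - 412575\right) = -672 - \left(-2303525 - 412575\right) = -672 - -2716100 = -672 + 2716100 = 2715428$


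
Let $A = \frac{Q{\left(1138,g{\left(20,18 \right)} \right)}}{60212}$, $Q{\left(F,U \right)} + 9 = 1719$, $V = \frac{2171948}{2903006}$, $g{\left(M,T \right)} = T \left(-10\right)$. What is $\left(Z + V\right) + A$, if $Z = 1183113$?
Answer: $\frac{51700828959835243}{43698949318} \approx 1.1831 \cdot 10^{6}$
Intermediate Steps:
$g{\left(M,T \right)} = - 10 T$
$V = \frac{1085974}{1451503}$ ($V = 2171948 \cdot \frac{1}{2903006} = \frac{1085974}{1451503} \approx 0.74817$)
$Q{\left(F,U \right)} = 1710$ ($Q{\left(F,U \right)} = -9 + 1719 = 1710$)
$A = \frac{855}{30106}$ ($A = \frac{1710}{60212} = 1710 \cdot \frac{1}{60212} = \frac{855}{30106} \approx 0.0284$)
$\left(Z + V\right) + A = \left(1183113 + \frac{1085974}{1451503}\right) + \frac{855}{30106} = \frac{1717293154813}{1451503} + \frac{855}{30106} = \frac{51700828959835243}{43698949318}$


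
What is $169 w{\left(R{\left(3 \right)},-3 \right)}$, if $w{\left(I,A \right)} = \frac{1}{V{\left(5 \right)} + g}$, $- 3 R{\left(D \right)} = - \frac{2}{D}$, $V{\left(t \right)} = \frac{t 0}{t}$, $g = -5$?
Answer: $- \frac{169}{5} \approx -33.8$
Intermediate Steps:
$V{\left(t \right)} = 0$ ($V{\left(t \right)} = \frac{0}{t} = 0$)
$R{\left(D \right)} = \frac{2}{3 D}$ ($R{\left(D \right)} = - \frac{\left(-2\right) \frac{1}{D}}{3} = \frac{2}{3 D}$)
$w{\left(I,A \right)} = - \frac{1}{5}$ ($w{\left(I,A \right)} = \frac{1}{0 - 5} = \frac{1}{-5} = - \frac{1}{5}$)
$169 w{\left(R{\left(3 \right)},-3 \right)} = 169 \left(- \frac{1}{5}\right) = - \frac{169}{5}$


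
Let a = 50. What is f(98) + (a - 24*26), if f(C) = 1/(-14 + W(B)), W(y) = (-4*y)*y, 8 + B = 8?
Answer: -8037/14 ≈ -574.07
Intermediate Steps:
B = 0 (B = -8 + 8 = 0)
W(y) = -4*y**2
f(C) = -1/14 (f(C) = 1/(-14 - 4*0**2) = 1/(-14 - 4*0) = 1/(-14 + 0) = 1/(-14) = -1/14)
f(98) + (a - 24*26) = -1/14 + (50 - 24*26) = -1/14 + (50 - 624) = -1/14 - 574 = -8037/14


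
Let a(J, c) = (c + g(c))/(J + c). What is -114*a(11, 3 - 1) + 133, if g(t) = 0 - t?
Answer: 133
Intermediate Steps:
g(t) = -t
a(J, c) = 0 (a(J, c) = (c - c)/(J + c) = 0/(J + c) = 0)
-114*a(11, 3 - 1) + 133 = -114*0 + 133 = 0 + 133 = 133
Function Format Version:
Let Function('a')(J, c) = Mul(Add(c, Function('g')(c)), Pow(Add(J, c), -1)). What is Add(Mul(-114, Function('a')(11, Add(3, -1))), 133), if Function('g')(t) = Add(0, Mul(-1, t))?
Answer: 133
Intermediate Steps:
Function('g')(t) = Mul(-1, t)
Function('a')(J, c) = 0 (Function('a')(J, c) = Mul(Add(c, Mul(-1, c)), Pow(Add(J, c), -1)) = Mul(0, Pow(Add(J, c), -1)) = 0)
Add(Mul(-114, Function('a')(11, Add(3, -1))), 133) = Add(Mul(-114, 0), 133) = Add(0, 133) = 133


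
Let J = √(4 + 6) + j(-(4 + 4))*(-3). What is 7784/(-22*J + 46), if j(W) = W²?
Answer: 1661884/911403 + 42812*√10/4557015 ≈ 1.8531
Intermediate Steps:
J = -192 + √10 (J = √(4 + 6) + (-(4 + 4))²*(-3) = √10 + (-1*8)²*(-3) = √10 + (-8)²*(-3) = √10 + 64*(-3) = √10 - 192 = -192 + √10 ≈ -188.84)
7784/(-22*J + 46) = 7784/(-22*(-192 + √10) + 46) = 7784/((4224 - 22*√10) + 46) = 7784/(4270 - 22*√10)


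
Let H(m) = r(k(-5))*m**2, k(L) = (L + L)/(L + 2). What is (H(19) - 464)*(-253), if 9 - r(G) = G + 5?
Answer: 169510/3 ≈ 56503.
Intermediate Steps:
k(L) = 2*L/(2 + L) (k(L) = (2*L)/(2 + L) = 2*L/(2 + L))
r(G) = 4 - G (r(G) = 9 - (G + 5) = 9 - (5 + G) = 9 + (-5 - G) = 4 - G)
H(m) = 2*m**2/3 (H(m) = (4 - 2*(-5)/(2 - 5))*m**2 = (4 - 2*(-5)/(-3))*m**2 = (4 - 2*(-5)*(-1)/3)*m**2 = (4 - 1*10/3)*m**2 = (4 - 10/3)*m**2 = 2*m**2/3)
(H(19) - 464)*(-253) = ((2/3)*19**2 - 464)*(-253) = ((2/3)*361 - 464)*(-253) = (722/3 - 464)*(-253) = -670/3*(-253) = 169510/3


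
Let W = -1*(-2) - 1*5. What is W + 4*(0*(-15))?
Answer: -3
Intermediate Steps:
W = -3 (W = 2 - 5 = -3)
W + 4*(0*(-15)) = -3 + 4*(0*(-15)) = -3 + 4*0 = -3 + 0 = -3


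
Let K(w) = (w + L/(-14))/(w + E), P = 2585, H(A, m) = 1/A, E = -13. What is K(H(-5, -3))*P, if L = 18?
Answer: 6110/21 ≈ 290.95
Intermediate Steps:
K(w) = (-9/7 + w)/(-13 + w) (K(w) = (w + 18/(-14))/(w - 13) = (w + 18*(-1/14))/(-13 + w) = (w - 9/7)/(-13 + w) = (-9/7 + w)/(-13 + w))
K(H(-5, -3))*P = ((-9/7 + 1/(-5))/(-13 + 1/(-5)))*2585 = ((-9/7 - 1/5)/(-13 - 1/5))*2585 = (-52/35/(-66/5))*2585 = -5/66*(-52/35)*2585 = (26/231)*2585 = 6110/21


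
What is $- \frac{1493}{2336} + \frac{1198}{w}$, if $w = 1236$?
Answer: $\frac{238295}{721824} \approx 0.33013$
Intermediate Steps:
$- \frac{1493}{2336} + \frac{1198}{w} = - \frac{1493}{2336} + \frac{1198}{1236} = \left(-1493\right) \frac{1}{2336} + 1198 \cdot \frac{1}{1236} = - \frac{1493}{2336} + \frac{599}{618} = \frac{238295}{721824}$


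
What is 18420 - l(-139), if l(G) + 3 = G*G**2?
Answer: 2704042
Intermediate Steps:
l(G) = -3 + G**3 (l(G) = -3 + G*G**2 = -3 + G**3)
18420 - l(-139) = 18420 - (-3 + (-139)**3) = 18420 - (-3 - 2685619) = 18420 - 1*(-2685622) = 18420 + 2685622 = 2704042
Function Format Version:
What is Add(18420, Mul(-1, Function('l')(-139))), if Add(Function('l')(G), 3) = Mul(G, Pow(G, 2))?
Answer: 2704042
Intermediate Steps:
Function('l')(G) = Add(-3, Pow(G, 3)) (Function('l')(G) = Add(-3, Mul(G, Pow(G, 2))) = Add(-3, Pow(G, 3)))
Add(18420, Mul(-1, Function('l')(-139))) = Add(18420, Mul(-1, Add(-3, Pow(-139, 3)))) = Add(18420, Mul(-1, Add(-3, -2685619))) = Add(18420, Mul(-1, -2685622)) = Add(18420, 2685622) = 2704042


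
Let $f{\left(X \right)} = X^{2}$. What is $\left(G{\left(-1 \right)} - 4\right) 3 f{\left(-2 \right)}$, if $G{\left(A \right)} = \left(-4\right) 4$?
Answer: $-240$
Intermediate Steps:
$G{\left(A \right)} = -16$
$\left(G{\left(-1 \right)} - 4\right) 3 f{\left(-2 \right)} = \left(-16 - 4\right) 3 \left(-2\right)^{2} = \left(-20\right) 3 \cdot 4 = \left(-60\right) 4 = -240$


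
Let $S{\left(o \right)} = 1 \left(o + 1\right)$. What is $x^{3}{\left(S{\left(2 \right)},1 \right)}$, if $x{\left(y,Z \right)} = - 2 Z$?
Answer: $-8$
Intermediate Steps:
$S{\left(o \right)} = 1 + o$ ($S{\left(o \right)} = 1 \left(1 + o\right) = 1 + o$)
$x^{3}{\left(S{\left(2 \right)},1 \right)} = \left(\left(-2\right) 1\right)^{3} = \left(-2\right)^{3} = -8$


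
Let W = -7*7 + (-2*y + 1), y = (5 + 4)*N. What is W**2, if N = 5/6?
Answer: 3969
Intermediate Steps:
N = 5/6 (N = 5*(1/6) = 5/6 ≈ 0.83333)
y = 15/2 (y = (5 + 4)*(5/6) = 9*(5/6) = 15/2 ≈ 7.5000)
W = -63 (W = -7*7 + (-2*15/2 + 1) = -49 + (-15 + 1) = -49 - 14 = -63)
W**2 = (-63)**2 = 3969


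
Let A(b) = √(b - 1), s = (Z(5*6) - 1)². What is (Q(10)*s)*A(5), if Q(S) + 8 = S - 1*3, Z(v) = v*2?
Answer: -6962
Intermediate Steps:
Z(v) = 2*v
s = 3481 (s = (2*(5*6) - 1)² = (2*30 - 1)² = (60 - 1)² = 59² = 3481)
A(b) = √(-1 + b)
Q(S) = -11 + S (Q(S) = -8 + (S - 1*3) = -8 + (S - 3) = -8 + (-3 + S) = -11 + S)
(Q(10)*s)*A(5) = ((-11 + 10)*3481)*√(-1 + 5) = (-1*3481)*√4 = -3481*2 = -6962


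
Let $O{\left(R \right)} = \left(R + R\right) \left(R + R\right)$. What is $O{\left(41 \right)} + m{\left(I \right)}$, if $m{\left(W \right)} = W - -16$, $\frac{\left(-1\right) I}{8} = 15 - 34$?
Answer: $6892$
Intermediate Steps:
$I = 152$ ($I = - 8 \left(15 - 34\right) = \left(-8\right) \left(-19\right) = 152$)
$O{\left(R \right)} = 4 R^{2}$ ($O{\left(R \right)} = 2 R 2 R = 4 R^{2}$)
$m{\left(W \right)} = 16 + W$ ($m{\left(W \right)} = W + 16 = 16 + W$)
$O{\left(41 \right)} + m{\left(I \right)} = 4 \cdot 41^{2} + \left(16 + 152\right) = 4 \cdot 1681 + 168 = 6724 + 168 = 6892$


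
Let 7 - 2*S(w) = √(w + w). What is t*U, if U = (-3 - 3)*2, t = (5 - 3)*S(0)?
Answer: -84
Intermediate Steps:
S(w) = 7/2 - √2*√w/2 (S(w) = 7/2 - √(w + w)/2 = 7/2 - √2*√w/2)
t = 7 (t = (5 - 3)*(7/2 - √2*√0/2) = 2*(7/2 - ½*√2*0) = 2*(7/2 + 0) = 2*(7/2) = 7)
U = -12 (U = -6*2 = -12)
t*U = 7*(-12) = -84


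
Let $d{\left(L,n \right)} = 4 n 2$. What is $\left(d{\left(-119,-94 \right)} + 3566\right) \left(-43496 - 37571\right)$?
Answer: $-228122538$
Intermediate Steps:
$d{\left(L,n \right)} = 8 n$
$\left(d{\left(-119,-94 \right)} + 3566\right) \left(-43496 - 37571\right) = \left(8 \left(-94\right) + 3566\right) \left(-43496 - 37571\right) = \left(-752 + 3566\right) \left(-81067\right) = 2814 \left(-81067\right) = -228122538$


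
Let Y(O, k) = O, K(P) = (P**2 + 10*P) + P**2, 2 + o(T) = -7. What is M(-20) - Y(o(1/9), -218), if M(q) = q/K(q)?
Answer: 269/30 ≈ 8.9667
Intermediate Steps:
o(T) = -9 (o(T) = -2 - 7 = -9)
K(P) = 2*P**2 + 10*P
M(q) = 1/(2*(5 + q)) (M(q) = q/((2*q*(5 + q))) = q*(1/(2*q*(5 + q))) = 1/(2*(5 + q)))
M(-20) - Y(o(1/9), -218) = 1/(2*(5 - 20)) - 1*(-9) = (1/2)/(-15) + 9 = (1/2)*(-1/15) + 9 = -1/30 + 9 = 269/30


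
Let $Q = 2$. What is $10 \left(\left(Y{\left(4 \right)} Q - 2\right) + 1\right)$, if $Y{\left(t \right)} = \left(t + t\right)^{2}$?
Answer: $1270$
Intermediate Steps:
$Y{\left(t \right)} = 4 t^{2}$ ($Y{\left(t \right)} = \left(2 t\right)^{2} = 4 t^{2}$)
$10 \left(\left(Y{\left(4 \right)} Q - 2\right) + 1\right) = 10 \left(\left(4 \cdot 4^{2} \cdot 2 - 2\right) + 1\right) = 10 \left(\left(4 \cdot 16 \cdot 2 - 2\right) + 1\right) = 10 \left(\left(64 \cdot 2 - 2\right) + 1\right) = 10 \left(\left(128 - 2\right) + 1\right) = 10 \left(126 + 1\right) = 10 \cdot 127 = 1270$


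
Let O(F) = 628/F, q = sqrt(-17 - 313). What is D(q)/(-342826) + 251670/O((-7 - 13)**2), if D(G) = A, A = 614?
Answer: 4313950922801/26911841 ≈ 1.6030e+5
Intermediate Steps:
q = I*sqrt(330) (q = sqrt(-330) = I*sqrt(330) ≈ 18.166*I)
D(G) = 614
D(q)/(-342826) + 251670/O((-7 - 13)**2) = 614/(-342826) + 251670/((628/((-7 - 13)**2))) = 614*(-1/342826) + 251670/((628/((-20)**2))) = -307/171413 + 251670/((628/400)) = -307/171413 + 251670/((628*(1/400))) = -307/171413 + 251670/(157/100) = -307/171413 + 251670*(100/157) = -307/171413 + 25167000/157 = 4313950922801/26911841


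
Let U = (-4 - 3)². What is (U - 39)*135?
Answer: 1350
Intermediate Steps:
U = 49 (U = (-7)² = 49)
(U - 39)*135 = (49 - 39)*135 = 10*135 = 1350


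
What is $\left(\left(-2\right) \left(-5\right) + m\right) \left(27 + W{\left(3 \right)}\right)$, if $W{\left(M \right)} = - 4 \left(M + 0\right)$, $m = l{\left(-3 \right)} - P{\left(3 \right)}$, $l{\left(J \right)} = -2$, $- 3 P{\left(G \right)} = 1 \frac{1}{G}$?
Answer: $\frac{365}{3} \approx 121.67$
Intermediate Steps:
$P{\left(G \right)} = - \frac{1}{3 G}$ ($P{\left(G \right)} = - \frac{1 \frac{1}{G}}{3} = - \frac{1}{3 G}$)
$m = - \frac{17}{9}$ ($m = -2 - - \frac{1}{3 \cdot 3} = -2 - \left(- \frac{1}{3}\right) \frac{1}{3} = -2 - - \frac{1}{9} = -2 + \frac{1}{9} = - \frac{17}{9} \approx -1.8889$)
$W{\left(M \right)} = - 4 M$
$\left(\left(-2\right) \left(-5\right) + m\right) \left(27 + W{\left(3 \right)}\right) = \left(\left(-2\right) \left(-5\right) - \frac{17}{9}\right) \left(27 - 12\right) = \left(10 - \frac{17}{9}\right) \left(27 - 12\right) = \frac{73}{9} \cdot 15 = \frac{365}{3}$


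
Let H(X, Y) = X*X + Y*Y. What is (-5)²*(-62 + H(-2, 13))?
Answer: 2775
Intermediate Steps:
H(X, Y) = X² + Y²
(-5)²*(-62 + H(-2, 13)) = (-5)²*(-62 + ((-2)² + 13²)) = 25*(-62 + (4 + 169)) = 25*(-62 + 173) = 25*111 = 2775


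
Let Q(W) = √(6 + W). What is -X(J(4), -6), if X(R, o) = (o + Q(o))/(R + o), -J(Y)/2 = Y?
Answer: -3/7 ≈ -0.42857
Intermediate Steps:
J(Y) = -2*Y
X(R, o) = (o + √(6 + o))/(R + o)
-X(J(4), -6) = -(-6 + √(6 - 6))/(-2*4 - 6) = -(-6 + √0)/(-8 - 6) = -(-6 + 0)/(-14) = -(-1)*(-6)/14 = -1*3/7 = -3/7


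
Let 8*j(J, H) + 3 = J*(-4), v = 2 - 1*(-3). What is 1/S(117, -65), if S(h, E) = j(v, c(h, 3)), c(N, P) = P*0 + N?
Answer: -8/23 ≈ -0.34783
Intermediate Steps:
v = 5 (v = 2 + 3 = 5)
c(N, P) = N (c(N, P) = 0 + N = N)
j(J, H) = -3/8 - J/2 (j(J, H) = -3/8 + (J*(-4))/8 = -3/8 + (-4*J)/8 = -3/8 - J/2)
S(h, E) = -23/8 (S(h, E) = -3/8 - ½*5 = -3/8 - 5/2 = -23/8)
1/S(117, -65) = 1/(-23/8) = -8/23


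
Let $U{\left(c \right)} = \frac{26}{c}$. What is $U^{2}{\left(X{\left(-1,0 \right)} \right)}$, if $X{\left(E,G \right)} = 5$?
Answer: $\frac{676}{25} \approx 27.04$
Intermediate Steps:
$U^{2}{\left(X{\left(-1,0 \right)} \right)} = \left(\frac{26}{5}\right)^{2} = \frac{676}{25}$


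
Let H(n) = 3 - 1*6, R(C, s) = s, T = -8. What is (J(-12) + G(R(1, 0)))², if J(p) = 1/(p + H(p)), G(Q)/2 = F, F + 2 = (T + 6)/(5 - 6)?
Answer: 1/225 ≈ 0.0044444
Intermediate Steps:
F = 0 (F = -2 + (-8 + 6)/(5 - 6) = -2 - 2/(-1) = -2 - 2*(-1) = -2 + 2 = 0)
G(Q) = 0 (G(Q) = 2*0 = 0)
H(n) = -3 (H(n) = 3 - 6 = -3)
J(p) = 1/(-3 + p) (J(p) = 1/(p - 3) = 1/(-3 + p))
(J(-12) + G(R(1, 0)))² = (1/(-3 - 12) + 0)² = (1/(-15) + 0)² = (-1/15 + 0)² = (-1/15)² = 1/225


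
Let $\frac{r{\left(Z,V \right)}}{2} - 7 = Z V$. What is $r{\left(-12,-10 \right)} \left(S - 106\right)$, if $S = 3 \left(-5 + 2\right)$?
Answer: $-29210$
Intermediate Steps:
$S = -9$ ($S = 3 \left(-3\right) = -9$)
$r{\left(Z,V \right)} = 14 + 2 V Z$ ($r{\left(Z,V \right)} = 14 + 2 Z V = 14 + 2 V Z$)
$r{\left(-12,-10 \right)} \left(S - 106\right) = \left(14 + 2 \left(-10\right) \left(-12\right)\right) \left(-9 - 106\right) = \left(14 + 240\right) \left(-115\right) = 254 \left(-115\right) = -29210$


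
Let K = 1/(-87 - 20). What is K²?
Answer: 1/11449 ≈ 8.7344e-5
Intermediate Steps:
K = -1/107 (K = 1/(-107) = -1/107 ≈ -0.0093458)
K² = (-1/107)² = 1/11449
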